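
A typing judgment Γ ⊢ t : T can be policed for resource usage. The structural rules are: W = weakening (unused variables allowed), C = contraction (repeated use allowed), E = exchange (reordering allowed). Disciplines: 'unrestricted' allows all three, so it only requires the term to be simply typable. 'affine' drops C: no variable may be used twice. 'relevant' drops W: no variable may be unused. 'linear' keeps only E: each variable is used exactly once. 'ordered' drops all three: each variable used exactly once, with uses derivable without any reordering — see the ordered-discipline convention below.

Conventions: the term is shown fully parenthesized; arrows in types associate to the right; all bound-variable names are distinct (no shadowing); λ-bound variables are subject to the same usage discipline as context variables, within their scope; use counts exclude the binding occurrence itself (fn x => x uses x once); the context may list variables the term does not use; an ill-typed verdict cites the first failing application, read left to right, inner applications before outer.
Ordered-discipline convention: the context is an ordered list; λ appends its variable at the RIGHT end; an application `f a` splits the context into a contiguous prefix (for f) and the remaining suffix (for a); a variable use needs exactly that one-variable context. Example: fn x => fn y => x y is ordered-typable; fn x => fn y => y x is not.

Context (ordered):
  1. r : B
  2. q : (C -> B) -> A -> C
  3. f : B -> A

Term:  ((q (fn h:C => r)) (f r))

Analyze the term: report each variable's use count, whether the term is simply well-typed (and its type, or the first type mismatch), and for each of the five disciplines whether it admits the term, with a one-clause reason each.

usage: r=2, q=1, f=1, h [bound]=0
order of uses: q, r, f, r
typing: well-typed at C
ordered: ✗, repeated use of r ×2; needs weakening: h unused
linear: ✗, repeated use of r ×2; needs weakening: h unused
affine: ✗, repeated use of r ×2
relevant: ✗, needs weakening: h unused
unrestricted: ✓, simply typable at C; W, C, E all held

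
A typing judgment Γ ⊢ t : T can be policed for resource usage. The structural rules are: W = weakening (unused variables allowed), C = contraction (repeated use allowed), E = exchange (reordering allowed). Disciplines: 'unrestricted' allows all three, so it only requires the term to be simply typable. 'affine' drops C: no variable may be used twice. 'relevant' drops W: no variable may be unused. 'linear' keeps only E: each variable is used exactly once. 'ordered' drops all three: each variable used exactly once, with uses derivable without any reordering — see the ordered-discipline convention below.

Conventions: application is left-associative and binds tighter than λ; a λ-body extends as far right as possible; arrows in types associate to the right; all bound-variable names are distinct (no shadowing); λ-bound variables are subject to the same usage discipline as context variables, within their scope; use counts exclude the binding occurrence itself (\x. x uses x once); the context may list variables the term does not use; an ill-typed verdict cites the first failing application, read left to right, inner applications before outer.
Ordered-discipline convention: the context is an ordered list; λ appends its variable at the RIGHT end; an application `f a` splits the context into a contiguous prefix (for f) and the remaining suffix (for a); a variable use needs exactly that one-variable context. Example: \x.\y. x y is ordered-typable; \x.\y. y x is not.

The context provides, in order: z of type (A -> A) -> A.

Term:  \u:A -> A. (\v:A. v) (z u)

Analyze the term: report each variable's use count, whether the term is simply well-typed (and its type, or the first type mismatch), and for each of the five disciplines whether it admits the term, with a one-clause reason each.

use counts: z: 1×, u (λ-bound): 1×, v (λ-bound): 1×
left-to-right use order: v, z, u
typing: well-typed — term : (A -> A) -> A
ordered: ✓ — single-use (z, u, v), ordered derivation ok
linear: ✓ — each of z, u, v used exactly once
affine: ✓ — z, u, v: no repeats, contraction unneeded
relevant: ✓ — z, u, v: all used, weakening unneeded
unrestricted: ✓ — simply typable at (A -> A) -> A; W, C, E all held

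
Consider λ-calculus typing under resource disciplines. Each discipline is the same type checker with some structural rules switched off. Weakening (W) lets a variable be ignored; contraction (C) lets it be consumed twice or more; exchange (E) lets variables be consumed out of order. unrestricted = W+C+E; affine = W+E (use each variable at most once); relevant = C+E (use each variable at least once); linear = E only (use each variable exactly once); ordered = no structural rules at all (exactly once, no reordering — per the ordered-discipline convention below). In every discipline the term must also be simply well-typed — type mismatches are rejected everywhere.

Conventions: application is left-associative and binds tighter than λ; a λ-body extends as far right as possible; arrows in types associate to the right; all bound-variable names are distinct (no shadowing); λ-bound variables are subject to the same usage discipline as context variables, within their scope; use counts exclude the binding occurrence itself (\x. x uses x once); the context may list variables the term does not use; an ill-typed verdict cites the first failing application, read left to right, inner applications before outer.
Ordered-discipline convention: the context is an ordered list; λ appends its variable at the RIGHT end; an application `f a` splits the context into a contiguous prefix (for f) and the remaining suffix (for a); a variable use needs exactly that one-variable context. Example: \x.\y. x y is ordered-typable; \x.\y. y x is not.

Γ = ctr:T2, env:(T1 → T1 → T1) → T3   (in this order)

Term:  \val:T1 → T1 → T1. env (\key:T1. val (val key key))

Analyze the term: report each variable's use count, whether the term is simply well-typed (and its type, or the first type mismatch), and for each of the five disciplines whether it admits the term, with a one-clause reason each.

use counts: ctr=0; env=1; val (λ-bound)=2; key (λ-bound)=2
uses in reading order: env, val, val, key, key
typing: well-typed — term : (T1 → T1 → T1) → T3
ordered: ✗, val ×2, key ×2 used more than once (contraction); ctr left unused
linear: ✗, val ×2, key ×2 used more than once (contraction); ctr left unused
affine: ✗, val ×2, key ×2 used more than once (contraction)
relevant: ✗, ctr left unused
unrestricted: ✓, type-checks ((T1 → T1 → T1) → T3) and nothing is barred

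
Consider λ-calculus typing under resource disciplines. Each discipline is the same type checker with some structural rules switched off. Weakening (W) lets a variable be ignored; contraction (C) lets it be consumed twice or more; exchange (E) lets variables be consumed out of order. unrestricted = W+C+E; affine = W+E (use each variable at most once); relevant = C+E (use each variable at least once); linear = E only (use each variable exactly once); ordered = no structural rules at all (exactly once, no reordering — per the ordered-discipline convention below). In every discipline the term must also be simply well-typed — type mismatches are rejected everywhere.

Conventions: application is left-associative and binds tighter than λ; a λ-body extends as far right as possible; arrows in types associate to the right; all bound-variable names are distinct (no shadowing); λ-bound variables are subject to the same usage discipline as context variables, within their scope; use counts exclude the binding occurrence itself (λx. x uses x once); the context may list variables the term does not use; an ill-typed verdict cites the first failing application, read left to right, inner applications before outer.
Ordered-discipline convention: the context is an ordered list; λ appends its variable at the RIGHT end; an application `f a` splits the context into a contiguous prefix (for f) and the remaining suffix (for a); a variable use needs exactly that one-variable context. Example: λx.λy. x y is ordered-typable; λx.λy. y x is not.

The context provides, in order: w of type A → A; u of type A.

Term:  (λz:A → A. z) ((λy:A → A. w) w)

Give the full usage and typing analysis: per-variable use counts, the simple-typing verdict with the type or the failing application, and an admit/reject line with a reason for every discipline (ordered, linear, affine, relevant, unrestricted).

use counts: w: 2×; u: 0×; z [bound]: 1×; y [bound]: 0×
left-to-right use order: z, w, w
typing: ✓ — A → A
ordered: ✗, repeated use of w ×2; u, y never used (weakening)
linear: ✗, repeated use of w ×2; u, y never used (weakening)
affine: ✗, repeated use of w ×2
relevant: ✗, u, y never used (weakening)
unrestricted: ✓, type-checks (A → A) and nothing is barred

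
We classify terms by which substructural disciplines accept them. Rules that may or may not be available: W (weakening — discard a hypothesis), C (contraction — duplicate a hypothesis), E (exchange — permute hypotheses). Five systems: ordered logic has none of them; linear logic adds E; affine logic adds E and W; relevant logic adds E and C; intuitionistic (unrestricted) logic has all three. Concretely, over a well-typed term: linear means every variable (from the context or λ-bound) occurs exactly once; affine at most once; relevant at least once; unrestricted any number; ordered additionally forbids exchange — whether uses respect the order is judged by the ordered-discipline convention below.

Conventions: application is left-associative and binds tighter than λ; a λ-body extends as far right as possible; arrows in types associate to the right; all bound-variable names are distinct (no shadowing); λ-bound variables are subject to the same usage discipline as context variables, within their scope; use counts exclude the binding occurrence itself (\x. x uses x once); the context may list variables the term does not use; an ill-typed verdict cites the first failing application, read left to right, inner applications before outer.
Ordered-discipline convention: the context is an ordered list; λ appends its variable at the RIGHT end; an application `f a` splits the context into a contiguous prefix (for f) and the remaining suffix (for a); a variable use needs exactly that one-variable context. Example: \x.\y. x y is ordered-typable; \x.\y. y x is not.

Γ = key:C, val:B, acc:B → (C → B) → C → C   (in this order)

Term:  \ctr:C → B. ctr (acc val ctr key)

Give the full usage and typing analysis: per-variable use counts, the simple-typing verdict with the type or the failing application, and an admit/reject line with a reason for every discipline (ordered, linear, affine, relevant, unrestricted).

variable uses: key: 1, val: 1, acc: 1, ctr (λ-bound): 2
uses in reading order: ctr, acc, val, ctr, key
typing: the term checks, with type (C → B) → B
ordered: ✗ — uses contraction: ctr ×2
linear: ✗ — uses contraction: ctr ×2
affine: ✗ — uses contraction: ctr ×2
relevant: ✓ — at least one use each (key, val, acc, ctr)
unrestricted: ✓ — simply typable at (C → B) → B; W, C, E all held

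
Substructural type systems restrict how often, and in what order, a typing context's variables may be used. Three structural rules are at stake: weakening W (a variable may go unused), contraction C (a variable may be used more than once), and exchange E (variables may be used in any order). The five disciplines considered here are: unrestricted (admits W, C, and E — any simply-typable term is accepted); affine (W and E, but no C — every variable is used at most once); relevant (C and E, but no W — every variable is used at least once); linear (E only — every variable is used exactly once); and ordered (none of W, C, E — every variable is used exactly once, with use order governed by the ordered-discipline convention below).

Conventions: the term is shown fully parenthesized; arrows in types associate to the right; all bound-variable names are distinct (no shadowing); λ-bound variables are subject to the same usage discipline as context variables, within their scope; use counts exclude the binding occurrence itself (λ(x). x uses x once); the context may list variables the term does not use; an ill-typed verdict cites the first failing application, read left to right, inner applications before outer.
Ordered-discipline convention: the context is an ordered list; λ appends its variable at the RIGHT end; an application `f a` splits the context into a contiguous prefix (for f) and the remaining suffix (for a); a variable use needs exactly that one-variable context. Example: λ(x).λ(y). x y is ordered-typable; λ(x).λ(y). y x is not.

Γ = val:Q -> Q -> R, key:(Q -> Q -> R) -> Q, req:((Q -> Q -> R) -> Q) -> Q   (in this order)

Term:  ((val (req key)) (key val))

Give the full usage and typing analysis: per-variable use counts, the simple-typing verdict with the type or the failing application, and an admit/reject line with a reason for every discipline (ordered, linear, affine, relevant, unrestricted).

variable uses: val: 2; key: 2; req: 1
left-to-right use order: val, req, key, key, val
typing: well-typed at R
ordered: ✗ — val ×2, key ×2 used more than once (contraction)
linear: ✗ — val ×2, key ×2 used more than once (contraction)
affine: ✗ — val ×2, key ×2 used more than once (contraction)
relevant: ✓ — none of val, key, req goes unused
unrestricted: ✓ — typability at R is all that's needed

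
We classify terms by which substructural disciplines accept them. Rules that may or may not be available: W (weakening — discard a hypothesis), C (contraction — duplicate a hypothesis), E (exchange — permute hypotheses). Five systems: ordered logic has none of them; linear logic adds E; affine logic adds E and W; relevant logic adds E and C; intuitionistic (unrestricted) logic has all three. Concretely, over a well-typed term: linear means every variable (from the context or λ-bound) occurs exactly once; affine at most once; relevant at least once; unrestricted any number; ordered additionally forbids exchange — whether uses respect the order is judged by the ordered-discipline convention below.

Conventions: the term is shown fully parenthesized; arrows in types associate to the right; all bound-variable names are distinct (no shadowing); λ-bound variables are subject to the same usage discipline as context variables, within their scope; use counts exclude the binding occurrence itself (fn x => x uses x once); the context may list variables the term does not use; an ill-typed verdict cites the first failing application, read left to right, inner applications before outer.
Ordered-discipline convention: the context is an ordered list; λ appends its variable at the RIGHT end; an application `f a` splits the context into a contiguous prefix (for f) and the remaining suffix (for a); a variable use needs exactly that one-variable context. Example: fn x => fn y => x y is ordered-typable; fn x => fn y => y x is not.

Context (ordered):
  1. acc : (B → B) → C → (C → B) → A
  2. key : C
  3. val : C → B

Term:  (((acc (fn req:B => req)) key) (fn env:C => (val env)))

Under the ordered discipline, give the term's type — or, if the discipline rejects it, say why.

term : A
use counts: acc=1, key=1, val=1, req [bound]=1, env [bound]=1
uses in reading order: acc, req, key, val, env
typing: well-typed — term : A
all disciplines: ordered ✓ · linear ✓ · affine ✓ · relevant ✓ · unrestricted ✓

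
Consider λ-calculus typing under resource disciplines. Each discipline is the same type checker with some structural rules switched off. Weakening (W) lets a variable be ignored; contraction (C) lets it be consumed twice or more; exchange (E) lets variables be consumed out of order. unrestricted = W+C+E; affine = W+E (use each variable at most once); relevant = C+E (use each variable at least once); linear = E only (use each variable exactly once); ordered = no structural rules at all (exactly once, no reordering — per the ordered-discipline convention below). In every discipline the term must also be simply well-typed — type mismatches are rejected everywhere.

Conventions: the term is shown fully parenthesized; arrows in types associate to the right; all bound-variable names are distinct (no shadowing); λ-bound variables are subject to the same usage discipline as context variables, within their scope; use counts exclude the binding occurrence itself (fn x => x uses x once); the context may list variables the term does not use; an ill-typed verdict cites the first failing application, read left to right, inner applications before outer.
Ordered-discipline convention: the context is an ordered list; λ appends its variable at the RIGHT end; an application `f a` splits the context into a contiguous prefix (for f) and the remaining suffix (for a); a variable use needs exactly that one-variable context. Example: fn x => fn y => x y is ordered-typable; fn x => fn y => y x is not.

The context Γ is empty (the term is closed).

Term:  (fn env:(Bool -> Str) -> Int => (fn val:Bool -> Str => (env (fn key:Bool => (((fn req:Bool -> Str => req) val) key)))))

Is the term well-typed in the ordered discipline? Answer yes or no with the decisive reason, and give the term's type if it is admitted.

yes — env, val, key, req: once each, no exchange needed; term : ((Bool -> Str) -> Int) -> (Bool -> Str) -> Int
variable uses: env (λ-bound): 1×; val (λ-bound): 1×; key (λ-bound): 1×; req (λ-bound): 1×
left-to-right use order: env, req, val, key
typing: the term checks, with type ((Bool -> Str) -> Int) -> (Bool -> Str) -> Int
all disciplines: ordered ✓ | linear ✓ | affine ✓ | relevant ✓ | unrestricted ✓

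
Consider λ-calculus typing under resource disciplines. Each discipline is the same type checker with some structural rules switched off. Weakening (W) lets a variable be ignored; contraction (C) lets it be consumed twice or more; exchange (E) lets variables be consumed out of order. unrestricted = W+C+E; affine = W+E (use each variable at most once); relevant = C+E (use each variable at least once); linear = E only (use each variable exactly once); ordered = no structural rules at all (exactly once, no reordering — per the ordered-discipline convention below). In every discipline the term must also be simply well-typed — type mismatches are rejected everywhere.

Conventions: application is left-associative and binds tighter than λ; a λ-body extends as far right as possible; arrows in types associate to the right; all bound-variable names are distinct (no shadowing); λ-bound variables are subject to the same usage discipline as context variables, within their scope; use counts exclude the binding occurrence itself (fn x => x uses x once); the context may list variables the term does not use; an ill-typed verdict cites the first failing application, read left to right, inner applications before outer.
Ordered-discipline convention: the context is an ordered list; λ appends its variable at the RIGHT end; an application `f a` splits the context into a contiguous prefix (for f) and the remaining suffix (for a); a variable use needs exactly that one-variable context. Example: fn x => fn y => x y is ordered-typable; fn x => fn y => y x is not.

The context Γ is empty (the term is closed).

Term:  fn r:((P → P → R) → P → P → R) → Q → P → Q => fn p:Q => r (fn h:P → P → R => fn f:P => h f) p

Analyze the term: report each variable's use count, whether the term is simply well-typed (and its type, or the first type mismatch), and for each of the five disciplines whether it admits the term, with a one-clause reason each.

use counts: r (bound)=1; p (bound)=1; h (bound)=1; f (bound)=1
left-to-right use order: r, h, f, p
typing: well-typed — term : (((P → P → R) → P → P → R) → Q → P → Q) → Q → P → Q
ordered: ✓, single-use (r, p, h, f), ordered derivation ok
linear: ✓, single use per variable (r, p, h, f)
affine: ✓, no duplicate uses among r, p, h, f
relevant: ✓, none of r, p, h, f goes unused
unrestricted: ✓, typability at (((P → P → R) → P → P → R) → Q → P → Q) → Q → P → Q is all that's needed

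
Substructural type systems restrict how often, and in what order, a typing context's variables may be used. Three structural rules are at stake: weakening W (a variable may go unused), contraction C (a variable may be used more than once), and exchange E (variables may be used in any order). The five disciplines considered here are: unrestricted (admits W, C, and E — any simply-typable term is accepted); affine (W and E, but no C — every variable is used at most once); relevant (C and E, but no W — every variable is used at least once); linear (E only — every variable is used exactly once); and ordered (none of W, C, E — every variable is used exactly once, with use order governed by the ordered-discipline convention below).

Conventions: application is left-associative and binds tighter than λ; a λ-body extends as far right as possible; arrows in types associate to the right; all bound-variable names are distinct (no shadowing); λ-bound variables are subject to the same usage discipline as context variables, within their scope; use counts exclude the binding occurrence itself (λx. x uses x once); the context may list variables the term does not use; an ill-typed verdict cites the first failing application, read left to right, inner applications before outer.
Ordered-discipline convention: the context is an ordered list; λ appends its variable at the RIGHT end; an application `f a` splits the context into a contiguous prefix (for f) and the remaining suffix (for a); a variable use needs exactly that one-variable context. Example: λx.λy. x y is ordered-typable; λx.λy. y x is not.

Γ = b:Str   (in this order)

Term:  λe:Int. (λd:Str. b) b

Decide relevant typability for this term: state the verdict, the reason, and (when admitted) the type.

no — e, d never used (weakening)
variable uses: b: 2×, e [bound]: 0×, d [bound]: 0×
left-to-right use order: b, b
typing: the term checks, with type Int -> Str
across the five disciplines: ordered ✗ | linear ✗ | affine ✗ | relevant ✗ | unrestricted ✓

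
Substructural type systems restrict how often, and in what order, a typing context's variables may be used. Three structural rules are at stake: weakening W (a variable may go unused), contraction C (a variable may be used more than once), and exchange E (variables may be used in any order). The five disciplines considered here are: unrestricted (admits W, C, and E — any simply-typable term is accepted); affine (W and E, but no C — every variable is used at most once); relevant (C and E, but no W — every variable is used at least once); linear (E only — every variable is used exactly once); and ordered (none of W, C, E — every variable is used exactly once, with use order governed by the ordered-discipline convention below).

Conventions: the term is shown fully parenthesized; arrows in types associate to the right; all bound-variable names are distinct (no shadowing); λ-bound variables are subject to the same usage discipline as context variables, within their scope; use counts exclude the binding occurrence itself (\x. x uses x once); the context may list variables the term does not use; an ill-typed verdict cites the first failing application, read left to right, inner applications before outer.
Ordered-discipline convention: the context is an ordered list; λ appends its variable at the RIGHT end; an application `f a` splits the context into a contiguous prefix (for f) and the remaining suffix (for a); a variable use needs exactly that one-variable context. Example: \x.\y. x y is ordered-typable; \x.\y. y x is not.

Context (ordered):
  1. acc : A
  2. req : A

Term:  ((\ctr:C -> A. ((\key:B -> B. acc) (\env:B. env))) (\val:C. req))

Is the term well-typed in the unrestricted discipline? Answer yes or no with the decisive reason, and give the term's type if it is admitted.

yes — simply typable at A; W, C, E all held; term : A
usage: acc ×1, req ×1, ctr [bound] ×0, key [bound] ×0, env [bound] ×1, val [bound] ×0
left-to-right use order: acc, env, req
typing: well-typed — term : A
all disciplines: ordered ✗ | linear ✗ | affine ✓ | relevant ✗ | unrestricted ✓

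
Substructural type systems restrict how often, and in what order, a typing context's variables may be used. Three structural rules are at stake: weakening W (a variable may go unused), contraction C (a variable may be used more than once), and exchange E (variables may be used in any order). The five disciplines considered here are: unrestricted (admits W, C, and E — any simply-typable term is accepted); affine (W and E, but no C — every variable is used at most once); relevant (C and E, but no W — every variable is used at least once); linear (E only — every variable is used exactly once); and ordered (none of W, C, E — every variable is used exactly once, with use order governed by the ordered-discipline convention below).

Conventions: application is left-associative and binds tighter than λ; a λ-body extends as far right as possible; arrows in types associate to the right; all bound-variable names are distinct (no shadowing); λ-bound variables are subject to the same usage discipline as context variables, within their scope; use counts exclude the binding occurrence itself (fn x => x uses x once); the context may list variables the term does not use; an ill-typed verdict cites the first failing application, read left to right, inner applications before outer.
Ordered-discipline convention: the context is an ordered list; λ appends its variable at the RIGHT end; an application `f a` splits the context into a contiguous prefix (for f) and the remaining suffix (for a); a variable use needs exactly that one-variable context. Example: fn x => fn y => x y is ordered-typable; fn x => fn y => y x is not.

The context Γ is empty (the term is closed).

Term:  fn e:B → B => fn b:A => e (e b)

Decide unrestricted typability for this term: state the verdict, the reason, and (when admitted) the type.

no — the type mismatch rejects it
use counts: e (bound): 2, b (bound): 1
order of uses: e, e, b
typing: ill-typed: an application expects B but receives A
across the five disciplines: ordered ✗; linear ✗; affine ✗; relevant ✗; unrestricted ✗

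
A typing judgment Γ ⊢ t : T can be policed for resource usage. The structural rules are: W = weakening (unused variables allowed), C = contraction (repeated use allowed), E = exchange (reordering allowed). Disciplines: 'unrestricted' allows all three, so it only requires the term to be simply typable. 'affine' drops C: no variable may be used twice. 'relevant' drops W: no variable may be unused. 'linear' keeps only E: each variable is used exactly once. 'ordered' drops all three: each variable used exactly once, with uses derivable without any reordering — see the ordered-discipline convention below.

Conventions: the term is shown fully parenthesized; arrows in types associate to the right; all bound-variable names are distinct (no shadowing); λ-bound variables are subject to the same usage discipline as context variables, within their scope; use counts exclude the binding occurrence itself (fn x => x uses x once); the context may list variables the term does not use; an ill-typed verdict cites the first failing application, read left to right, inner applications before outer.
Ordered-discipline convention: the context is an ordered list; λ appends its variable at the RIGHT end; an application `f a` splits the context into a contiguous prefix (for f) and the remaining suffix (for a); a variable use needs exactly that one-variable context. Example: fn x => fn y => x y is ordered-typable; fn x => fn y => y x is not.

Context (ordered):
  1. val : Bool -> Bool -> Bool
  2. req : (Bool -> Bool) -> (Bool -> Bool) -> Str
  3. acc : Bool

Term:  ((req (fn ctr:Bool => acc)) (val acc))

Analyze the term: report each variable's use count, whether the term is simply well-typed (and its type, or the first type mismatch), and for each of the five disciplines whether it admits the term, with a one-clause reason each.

usage: val: 1; req: 1; acc: 2; ctr (bound): 0
order of uses: req, acc, val, acc
typing: well-typed at Str
ordered ✗ (uses contraction: acc ×2; ctr left unused)
linear ✗ (uses contraction: acc ×2; ctr left unused)
affine ✗ (uses contraction: acc ×2)
relevant ✗ (ctr left unused)
unrestricted ✓ (well-typed at Str; no restrictions here)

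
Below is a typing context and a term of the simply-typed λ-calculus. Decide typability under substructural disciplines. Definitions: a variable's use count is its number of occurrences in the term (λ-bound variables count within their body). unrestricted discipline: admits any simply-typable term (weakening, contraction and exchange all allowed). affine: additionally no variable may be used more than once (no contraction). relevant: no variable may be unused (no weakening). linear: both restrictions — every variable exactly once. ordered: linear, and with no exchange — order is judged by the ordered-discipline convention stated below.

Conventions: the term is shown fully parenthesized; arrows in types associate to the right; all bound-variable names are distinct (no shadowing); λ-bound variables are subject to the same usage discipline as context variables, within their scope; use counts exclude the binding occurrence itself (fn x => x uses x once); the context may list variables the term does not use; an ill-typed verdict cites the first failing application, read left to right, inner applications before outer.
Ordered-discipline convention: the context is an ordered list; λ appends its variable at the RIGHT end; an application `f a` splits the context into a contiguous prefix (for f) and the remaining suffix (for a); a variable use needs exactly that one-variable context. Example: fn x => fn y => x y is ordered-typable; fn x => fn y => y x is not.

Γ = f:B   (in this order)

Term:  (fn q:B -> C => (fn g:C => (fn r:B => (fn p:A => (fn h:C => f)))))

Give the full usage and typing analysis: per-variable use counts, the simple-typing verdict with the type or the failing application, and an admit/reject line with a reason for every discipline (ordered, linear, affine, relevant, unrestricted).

counts: f ×1, q (bound) ×0, g (bound) ×0, r (bound) ×0, p (bound) ×0, h (bound) ×0
left-to-right use order: f
typing: ✓ — (B -> C) -> C -> B -> A -> C -> B
ordered ✗ (q, g, r, p, h never used (weakening))
linear ✗ (q, g, r, p, h never used (weakening))
affine ✓ (at most one use each (f, q, g, r, p, h))
relevant ✗ (q, g, r, p, h never used (weakening))
unrestricted ✓ (well-typed at (B -> C) -> C -> B -> A -> C -> B; no restrictions here)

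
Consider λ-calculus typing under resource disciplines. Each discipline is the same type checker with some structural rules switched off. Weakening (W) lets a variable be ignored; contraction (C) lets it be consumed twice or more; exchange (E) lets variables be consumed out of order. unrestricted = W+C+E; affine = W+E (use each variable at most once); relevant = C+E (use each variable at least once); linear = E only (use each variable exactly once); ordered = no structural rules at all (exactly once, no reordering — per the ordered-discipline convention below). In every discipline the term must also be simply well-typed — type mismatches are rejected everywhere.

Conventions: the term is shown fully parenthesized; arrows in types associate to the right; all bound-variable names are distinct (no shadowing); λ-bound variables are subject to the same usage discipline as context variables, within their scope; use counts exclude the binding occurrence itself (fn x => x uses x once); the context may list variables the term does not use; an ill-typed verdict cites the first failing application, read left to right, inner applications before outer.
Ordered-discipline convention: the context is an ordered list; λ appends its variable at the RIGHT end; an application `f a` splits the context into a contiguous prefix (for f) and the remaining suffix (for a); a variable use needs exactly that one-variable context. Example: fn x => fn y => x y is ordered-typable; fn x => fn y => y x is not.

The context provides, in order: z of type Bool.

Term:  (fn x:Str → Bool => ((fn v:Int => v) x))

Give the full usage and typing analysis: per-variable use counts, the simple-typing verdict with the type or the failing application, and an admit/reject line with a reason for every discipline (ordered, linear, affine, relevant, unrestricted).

usage: z: 0; x (bound): 1; v (bound): 1
left-to-right use order: v, x
typing: ill-typed: an application expects Int but receives Str → Bool
ordered: ✗ — not simply typable
linear: ✗ — fails simple typing
affine: ✗ — a type mismatch blocks all five
relevant: ✗ — the type mismatch rejects it
unrestricted: ✗ — not simply typable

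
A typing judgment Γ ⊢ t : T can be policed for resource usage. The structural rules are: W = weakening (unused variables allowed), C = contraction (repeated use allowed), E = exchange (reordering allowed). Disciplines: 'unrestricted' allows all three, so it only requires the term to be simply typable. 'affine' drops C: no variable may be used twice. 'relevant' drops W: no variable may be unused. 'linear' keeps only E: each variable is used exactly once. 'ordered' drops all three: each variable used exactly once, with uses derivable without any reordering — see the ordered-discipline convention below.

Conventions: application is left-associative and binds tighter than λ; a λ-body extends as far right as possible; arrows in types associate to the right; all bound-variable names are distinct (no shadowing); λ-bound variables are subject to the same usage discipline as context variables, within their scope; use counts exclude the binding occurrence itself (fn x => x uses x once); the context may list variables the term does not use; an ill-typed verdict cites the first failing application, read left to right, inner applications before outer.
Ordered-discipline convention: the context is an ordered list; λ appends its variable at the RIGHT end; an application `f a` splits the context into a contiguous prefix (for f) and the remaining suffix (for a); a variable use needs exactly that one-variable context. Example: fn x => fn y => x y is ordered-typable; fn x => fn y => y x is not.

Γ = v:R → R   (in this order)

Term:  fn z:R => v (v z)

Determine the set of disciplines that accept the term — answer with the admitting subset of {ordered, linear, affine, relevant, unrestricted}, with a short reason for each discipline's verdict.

admitted by: relevant, unrestricted
usage: v ×2, z [bound] ×1
uses in reading order: v, v, z
typing: the term checks, with type R → R
ordered: ✗, uses contraction: v ×2
linear: ✗, uses contraction: v ×2
affine: ✗, uses contraction: v ×2
relevant: ✓, v, z: all used, weakening unneeded
unrestricted: ✓, typability at R → R is all that's needed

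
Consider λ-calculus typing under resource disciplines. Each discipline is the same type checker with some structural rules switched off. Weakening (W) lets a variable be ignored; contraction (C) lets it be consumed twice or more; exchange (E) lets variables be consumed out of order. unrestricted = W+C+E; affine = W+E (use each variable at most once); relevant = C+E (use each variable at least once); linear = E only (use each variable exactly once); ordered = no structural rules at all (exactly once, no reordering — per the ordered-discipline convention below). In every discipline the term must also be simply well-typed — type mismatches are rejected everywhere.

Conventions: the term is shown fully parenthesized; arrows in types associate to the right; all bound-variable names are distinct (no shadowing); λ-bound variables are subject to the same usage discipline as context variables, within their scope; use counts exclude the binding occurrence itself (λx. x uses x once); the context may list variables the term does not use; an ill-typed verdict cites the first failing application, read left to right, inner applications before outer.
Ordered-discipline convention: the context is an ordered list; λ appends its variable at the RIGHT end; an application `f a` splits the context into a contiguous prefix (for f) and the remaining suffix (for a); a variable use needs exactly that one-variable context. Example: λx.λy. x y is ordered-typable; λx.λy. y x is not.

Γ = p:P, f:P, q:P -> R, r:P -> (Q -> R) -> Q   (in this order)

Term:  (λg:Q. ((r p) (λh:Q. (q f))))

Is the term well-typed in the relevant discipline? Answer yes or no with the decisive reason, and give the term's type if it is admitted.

no — unused: g, h — weakening required
usage: p ×1, f ×1, q ×1, r ×1, g (bound) ×0, h (bound) ×0
left-to-right use order: r, p, q, f
typing: well-typed at Q -> Q
across the five disciplines: ordered ✗ | linear ✗ | affine ✓ | relevant ✗ | unrestricted ✓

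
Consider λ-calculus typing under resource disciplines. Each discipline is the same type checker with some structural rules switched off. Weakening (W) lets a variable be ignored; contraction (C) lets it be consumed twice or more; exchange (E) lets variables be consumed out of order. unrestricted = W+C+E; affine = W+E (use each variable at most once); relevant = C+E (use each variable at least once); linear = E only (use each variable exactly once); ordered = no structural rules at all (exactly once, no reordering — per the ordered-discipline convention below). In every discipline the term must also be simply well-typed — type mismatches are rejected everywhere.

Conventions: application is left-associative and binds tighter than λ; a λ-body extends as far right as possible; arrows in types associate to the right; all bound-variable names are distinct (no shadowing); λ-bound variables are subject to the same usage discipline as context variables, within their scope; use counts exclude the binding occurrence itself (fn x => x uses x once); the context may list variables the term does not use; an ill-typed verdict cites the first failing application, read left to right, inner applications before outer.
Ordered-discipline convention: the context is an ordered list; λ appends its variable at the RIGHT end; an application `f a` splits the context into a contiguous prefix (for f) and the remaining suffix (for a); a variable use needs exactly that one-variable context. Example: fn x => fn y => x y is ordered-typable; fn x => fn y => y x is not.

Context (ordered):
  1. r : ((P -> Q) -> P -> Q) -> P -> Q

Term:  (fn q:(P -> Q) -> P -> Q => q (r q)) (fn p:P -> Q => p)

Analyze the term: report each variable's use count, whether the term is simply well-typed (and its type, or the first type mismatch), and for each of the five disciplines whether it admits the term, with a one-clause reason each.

usage: r=1, q (λ-bound)=2, p (λ-bound)=1
left-to-right use order: q, r, q, p
typing: well-typed — term : P -> Q
ordered ✗ (repeated use of q ×2)
linear ✗ (repeated use of q ×2)
affine ✗ (repeated use of q ×2)
relevant ✓ (every one of r, q, p appears)
unrestricted ✓ (simply typable at P -> Q; W, C, E all held)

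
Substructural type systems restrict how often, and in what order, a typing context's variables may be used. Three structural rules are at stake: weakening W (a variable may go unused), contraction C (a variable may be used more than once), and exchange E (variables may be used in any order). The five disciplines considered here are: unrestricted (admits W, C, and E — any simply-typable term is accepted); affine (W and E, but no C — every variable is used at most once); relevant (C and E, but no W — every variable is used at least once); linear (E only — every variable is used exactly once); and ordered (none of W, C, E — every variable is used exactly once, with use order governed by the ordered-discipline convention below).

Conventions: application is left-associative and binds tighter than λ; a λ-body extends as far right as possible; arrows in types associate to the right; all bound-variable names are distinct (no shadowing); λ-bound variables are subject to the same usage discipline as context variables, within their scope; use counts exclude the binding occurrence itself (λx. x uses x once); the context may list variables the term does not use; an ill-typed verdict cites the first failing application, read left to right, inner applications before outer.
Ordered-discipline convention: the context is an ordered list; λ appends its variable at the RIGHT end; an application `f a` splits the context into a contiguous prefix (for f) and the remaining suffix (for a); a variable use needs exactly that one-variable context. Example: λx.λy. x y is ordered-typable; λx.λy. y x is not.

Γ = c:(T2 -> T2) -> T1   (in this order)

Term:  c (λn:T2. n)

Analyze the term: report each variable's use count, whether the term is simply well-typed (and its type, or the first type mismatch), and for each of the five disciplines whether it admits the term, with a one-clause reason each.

variable uses: c=1; n (λ-bound)=1
order of uses: c, n
typing: ✓ — T1
ordered ✓ (one use each (c, n); ordered split holds)
linear ✓ (single use per variable (c, n))
affine ✓ (none of c, n used more than once)
relevant ✓ (every one of c, n appears)
unrestricted ✓ (well-typed at T1; no restrictions here)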